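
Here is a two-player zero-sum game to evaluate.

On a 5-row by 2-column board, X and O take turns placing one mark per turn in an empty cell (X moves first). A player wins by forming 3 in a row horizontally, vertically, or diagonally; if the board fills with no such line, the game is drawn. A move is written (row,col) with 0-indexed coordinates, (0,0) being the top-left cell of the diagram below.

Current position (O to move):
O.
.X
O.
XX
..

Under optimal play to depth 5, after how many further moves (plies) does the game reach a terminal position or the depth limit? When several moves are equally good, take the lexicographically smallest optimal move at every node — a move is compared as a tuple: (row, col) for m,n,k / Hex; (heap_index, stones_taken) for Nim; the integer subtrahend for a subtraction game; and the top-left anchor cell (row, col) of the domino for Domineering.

p1 O@[O./.X/O./XX/..]: (0,1)[OO/.X/O./XX/..]-1 (1,0)[O./OX/O./XX/..]+1* (2,1)[O./.X/OO/XX/..]+0 (4,0)[O./.X/O./XX/O.]-1 (4,1)[O./.X/O./XX/.O]-1
p2 X@[O./OX/O./XX/..] terminal -1; root [O./.X/O./XX/..] d5

PV length from [O./.X/O./XX/..]: 1 ply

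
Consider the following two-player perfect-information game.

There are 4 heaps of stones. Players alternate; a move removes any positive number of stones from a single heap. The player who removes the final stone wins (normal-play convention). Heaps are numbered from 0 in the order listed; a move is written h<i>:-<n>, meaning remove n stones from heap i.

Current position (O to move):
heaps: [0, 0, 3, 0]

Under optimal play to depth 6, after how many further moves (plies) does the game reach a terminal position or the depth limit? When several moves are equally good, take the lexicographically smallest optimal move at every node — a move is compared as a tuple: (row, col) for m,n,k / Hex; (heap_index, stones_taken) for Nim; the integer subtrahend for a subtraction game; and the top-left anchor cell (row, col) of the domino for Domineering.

[(0,0,3,0)] O move#1: h2:-1:-1/(0,0,2,0), h2:-2:-1/(0,0,1,0), h2:-3:+1/(0,0,0,0)*
[(0,0,0,0)] end (terminal -1, X#2); searched (0,0,3,0) to 6

PV length from [(0,0,3,0)]: 1 ply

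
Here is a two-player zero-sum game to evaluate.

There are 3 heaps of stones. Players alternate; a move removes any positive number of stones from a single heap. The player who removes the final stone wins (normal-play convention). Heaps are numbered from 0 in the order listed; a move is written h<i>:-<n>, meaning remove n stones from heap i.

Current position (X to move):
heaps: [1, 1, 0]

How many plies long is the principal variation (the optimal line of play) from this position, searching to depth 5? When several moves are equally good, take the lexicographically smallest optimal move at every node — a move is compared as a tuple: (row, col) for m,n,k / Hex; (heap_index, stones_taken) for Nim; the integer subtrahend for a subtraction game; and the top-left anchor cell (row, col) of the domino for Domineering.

PV length from [(1,1,0)]: 2 plies

[(1,1,0)] X move#1: h0:-1:-1/(0,1,0)*, h1:-1:-1/(1,0,0)
[(0,1,0)] O move#2: h1:-1:+1/(0,0,0)*
[(0,0,0)] end (terminal -1, X#3); searched (1,1,0) to 5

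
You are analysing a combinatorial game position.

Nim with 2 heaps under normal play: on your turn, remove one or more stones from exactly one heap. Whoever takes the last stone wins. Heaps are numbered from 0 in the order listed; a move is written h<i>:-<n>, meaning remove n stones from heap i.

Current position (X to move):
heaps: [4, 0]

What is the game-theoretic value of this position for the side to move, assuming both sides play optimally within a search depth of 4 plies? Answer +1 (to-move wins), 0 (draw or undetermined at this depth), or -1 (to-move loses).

p1 X@[(4,0)]: h0:-1[(3,0)]-1 h0:-2[(2,0)]-1 h0:-3[(1,0)]-1 h0:-4[(0,0)]+1*
p2 O@[(0,0)] terminal -1; root [(4,0)] d4

value((4,0), X) = +1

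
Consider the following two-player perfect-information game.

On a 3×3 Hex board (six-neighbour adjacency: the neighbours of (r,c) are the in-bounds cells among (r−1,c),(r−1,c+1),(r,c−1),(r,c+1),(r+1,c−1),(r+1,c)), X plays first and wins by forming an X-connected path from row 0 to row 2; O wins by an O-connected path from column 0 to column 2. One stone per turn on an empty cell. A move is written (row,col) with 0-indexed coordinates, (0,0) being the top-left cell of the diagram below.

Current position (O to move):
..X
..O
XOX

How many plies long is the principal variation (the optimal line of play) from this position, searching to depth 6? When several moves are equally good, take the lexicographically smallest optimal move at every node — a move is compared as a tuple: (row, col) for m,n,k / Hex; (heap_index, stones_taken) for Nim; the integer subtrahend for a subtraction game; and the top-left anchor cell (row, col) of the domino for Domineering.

p1 O@[..X/..O/XOX]: (0,0)[O.X/..O/XOX]-1* (0,1)[.OX/..O/XOX]-1 (1,0)[..X/O.O/XOX]-1 (1,1)[..X/.OO/XOX]-1
p2 X@[O.X/..O/XOX]: (0,1)[OXX/..O/XOX]+1* (1,0)[O.X/X.O/XOX]+1 (1,1)[O.X/.XO/XOX]+1
p3 O@[OXX/..O/XOX]: (1,0)[OXX/O.O/XOX]-1* (1,1)[OXX/.OO/XOX]-1
p4 X@[OXX/O.O/XOX]: (1,1)[OXX/OXO/XOX]+1*
p5 O@[OXX/OXO/XOX] terminal -1; root [..X/..O/XOX] d6

PV length from [..X/..O/XOX]: 4 plies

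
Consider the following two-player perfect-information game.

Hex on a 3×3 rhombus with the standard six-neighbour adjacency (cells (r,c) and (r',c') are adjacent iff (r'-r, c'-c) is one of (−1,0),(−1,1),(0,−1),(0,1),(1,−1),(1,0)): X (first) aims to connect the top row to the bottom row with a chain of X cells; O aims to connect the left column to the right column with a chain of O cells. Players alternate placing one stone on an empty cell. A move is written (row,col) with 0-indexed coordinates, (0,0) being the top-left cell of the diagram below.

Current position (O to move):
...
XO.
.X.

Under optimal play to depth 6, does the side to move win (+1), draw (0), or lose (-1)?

p1 O@[.../XO./.X.]: (0,0)[O../XO./.X.]+1* (0,1)[.O./XO./.X.]+1 (0,2)[..O/XO./.X.]-1 (1,2)[.../XOO/.X.]-1 (2,0)[.../XO./OX.]+1 (2,2)[.../XO./.XO]-1
p2 X@[O../XO./.X.]: (0,1)[OX./XO./.X.]-1* (0,2)[O.X/XO./.X.]-1 (1,2)[O../XOX/.X.]-1 (2,0)[O../XO./XX.]-1 (2,2)[O../XO./.XX]-1
p3 O@[OX./XO./.X.]: (0,2)[OXO/XO./.X.]-1 (1,2)[OX./XOO/.X.]-1 (2,0)[OX./XO./OX.]+1* (2,2)[OX./XO./.XO]-1
p4 X@[OX./XO./OX.]: (0,2)[OXX/XO./OX.]-1* (1,2)[OX./XOX/OX.]-1 (2,2)[OX./XO./OXX]-1
p5 O@[OXX/XO./OX.]: (1,2)[OXX/XOO/OX.]+1* (2,2)[OXX/XO./OXO]-1
p6 X@[OXX/XOO/OX.] terminal -1; root [.../XO./.X.] d6

value(.../XO./.X., O) = +1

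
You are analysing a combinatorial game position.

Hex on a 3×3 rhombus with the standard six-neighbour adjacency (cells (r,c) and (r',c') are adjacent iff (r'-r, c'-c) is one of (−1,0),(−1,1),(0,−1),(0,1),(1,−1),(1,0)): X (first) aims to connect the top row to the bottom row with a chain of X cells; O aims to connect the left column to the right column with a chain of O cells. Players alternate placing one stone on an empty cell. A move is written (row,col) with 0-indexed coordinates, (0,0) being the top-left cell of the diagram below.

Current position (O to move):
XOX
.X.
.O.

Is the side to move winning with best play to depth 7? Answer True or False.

O winning at [XOX/.X./.O.]: True

[XOX/.X./.O.] O move#1: (1,0):-1/XOX/OX./.O., (1,2):-1/XOX/.XO/.O., (2,0):+1/XOX/.X./OO.*, (2,2):-1/XOX/.X./.OO
[XOX/.X./OO.] X move#2: (1,0):-1/XOX/XX./OO.*, (1,2):-1/XOX/.XX/OO., (2,2):-1/XOX/.X./OOX
[XOX/XX./OO.] O move#3: (1,2):+1/XOX/XXO/OO.*, (2,2):+1/XOX/XX./OOO
[XOX/XXO/OO.] end (terminal -1, X#4); searched XOX/.X./.O. to 7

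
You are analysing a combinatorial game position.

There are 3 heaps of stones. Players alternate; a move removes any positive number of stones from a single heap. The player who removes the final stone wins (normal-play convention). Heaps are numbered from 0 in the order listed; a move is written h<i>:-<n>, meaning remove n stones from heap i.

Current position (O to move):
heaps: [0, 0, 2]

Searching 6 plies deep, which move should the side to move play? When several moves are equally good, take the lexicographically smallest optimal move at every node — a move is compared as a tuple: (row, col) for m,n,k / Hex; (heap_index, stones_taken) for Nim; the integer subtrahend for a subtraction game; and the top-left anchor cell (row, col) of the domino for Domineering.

O's best at [(0,0,2)]: h2:-2

p1 O@[(0,0,2)]: h2:-1[(0,0,1)]-1 h2:-2[(0,0,0)]+1*
p2 X@[(0,0,0)] terminal -1; root [(0,0,2)] d6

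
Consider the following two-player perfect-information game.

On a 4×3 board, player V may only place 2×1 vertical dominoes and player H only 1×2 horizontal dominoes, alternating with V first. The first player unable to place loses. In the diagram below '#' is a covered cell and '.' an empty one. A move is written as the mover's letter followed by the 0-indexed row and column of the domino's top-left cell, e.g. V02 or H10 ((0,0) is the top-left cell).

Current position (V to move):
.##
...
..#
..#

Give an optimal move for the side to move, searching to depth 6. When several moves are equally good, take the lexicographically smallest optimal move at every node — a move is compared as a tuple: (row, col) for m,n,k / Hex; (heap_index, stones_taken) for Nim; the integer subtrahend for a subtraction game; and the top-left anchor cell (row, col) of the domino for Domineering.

V's best at [.##/.../..#/..#]: V10

ply 1, V at .##/.../..#/..# | V00=-1→###/#../..#/..#; V10=+1→.##/#../#.#/..#*; V11=+1→.##/.#./.##/..#; V20=+1→.##/.../#.#/#.#; V21=+1→.##/.../.##/.##
ply 2, H at .##/#../#.#/..# | H11=-1→.##/###/#.#/..#*; H30=-1→.##/#../#.#/###
ply 3, V at .##/###/#.#/..# | V21=+1→.##/###/###/.##*
ply 4: .##/###/###/.## is terminal -1 (H); from .##/.../..#/..# depth 6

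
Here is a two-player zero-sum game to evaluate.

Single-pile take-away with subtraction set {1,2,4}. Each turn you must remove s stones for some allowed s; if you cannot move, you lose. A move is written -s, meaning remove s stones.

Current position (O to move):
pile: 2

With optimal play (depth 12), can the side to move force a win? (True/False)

O winning at [2]: True

[2] O move#1: -1:-1/1, -2:+1/0*
[0] end (terminal -1, X#2); searched 2 to 12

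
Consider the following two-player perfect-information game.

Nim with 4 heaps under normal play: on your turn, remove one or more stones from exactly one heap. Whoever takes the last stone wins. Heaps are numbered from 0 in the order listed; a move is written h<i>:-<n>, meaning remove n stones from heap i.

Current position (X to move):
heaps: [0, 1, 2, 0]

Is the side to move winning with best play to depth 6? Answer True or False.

p1 X@[(0,1,2,0)]: h1:-1[(0,0,2,0)]-1 h2:-1[(0,1,1,0)]+1* h2:-2[(0,1,0,0)]-1
p2 O@[(0,1,1,0)]: h1:-1[(0,0,1,0)]-1* h2:-1[(0,1,0,0)]-1
p3 X@[(0,0,1,0)]: h2:-1[(0,0,0,0)]+1*
p4 O@[(0,0,0,0)] terminal -1; root [(0,1,2,0)] d6

X winning at [(0,1,2,0)]: True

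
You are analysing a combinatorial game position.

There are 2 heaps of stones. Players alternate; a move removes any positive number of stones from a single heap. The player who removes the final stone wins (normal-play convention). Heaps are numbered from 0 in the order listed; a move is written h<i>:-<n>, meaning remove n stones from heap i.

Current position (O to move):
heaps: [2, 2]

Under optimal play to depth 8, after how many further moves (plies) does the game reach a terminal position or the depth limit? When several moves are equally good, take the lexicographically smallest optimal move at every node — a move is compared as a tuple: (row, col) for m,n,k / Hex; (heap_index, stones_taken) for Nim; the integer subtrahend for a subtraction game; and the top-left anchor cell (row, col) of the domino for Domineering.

PV length from [(2,2)]: 4 plies

p1 O@[(2,2)]: h0:-1[(1,2)]-1* h0:-2[(0,2)]-1 h1:-1[(2,1)]-1 h1:-2[(2,0)]-1
p2 X@[(1,2)]: h0:-1[(0,2)]-1 h1:-1[(1,1)]+1* h1:-2[(1,0)]-1
p3 O@[(1,1)]: h0:-1[(0,1)]-1* h1:-1[(1,0)]-1
p4 X@[(0,1)]: h1:-1[(0,0)]+1*
p5 O@[(0,0)] terminal -1; root [(2,2)] d8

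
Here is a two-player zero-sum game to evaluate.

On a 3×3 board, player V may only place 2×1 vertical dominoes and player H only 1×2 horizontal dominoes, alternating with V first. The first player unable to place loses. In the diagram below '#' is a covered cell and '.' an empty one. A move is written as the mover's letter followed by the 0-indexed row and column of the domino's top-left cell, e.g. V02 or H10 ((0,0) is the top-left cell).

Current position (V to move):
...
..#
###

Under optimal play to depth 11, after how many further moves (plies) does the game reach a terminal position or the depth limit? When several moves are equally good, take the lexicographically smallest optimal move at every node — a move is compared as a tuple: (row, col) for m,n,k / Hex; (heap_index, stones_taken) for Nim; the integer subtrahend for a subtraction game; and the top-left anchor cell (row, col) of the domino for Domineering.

PV length from [.../..#/###]: 1 ply

ply 1, V at .../..#/### | V00=-1→#../#.#/###; V01=+1→.#./.##/###*
ply 2: .#./.##/### is terminal -1 (H); from .../..#/### depth 11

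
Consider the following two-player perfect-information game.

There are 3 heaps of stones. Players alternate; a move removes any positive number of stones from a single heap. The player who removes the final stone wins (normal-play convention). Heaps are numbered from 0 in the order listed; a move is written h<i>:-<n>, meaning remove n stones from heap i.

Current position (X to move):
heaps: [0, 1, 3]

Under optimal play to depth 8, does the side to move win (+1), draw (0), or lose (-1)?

p1 X@[(0,1,3)]: h1:-1[(0,0,3)]-1 h2:-1[(0,1,2)]-1 h2:-2[(0,1,1)]+1* h2:-3[(0,1,0)]-1
p2 O@[(0,1,1)]: h1:-1[(0,0,1)]-1* h2:-1[(0,1,0)]-1
p3 X@[(0,0,1)]: h2:-1[(0,0,0)]+1*
p4 O@[(0,0,0)] terminal -1; root [(0,1,3)] d8

value((0,1,3), X) = +1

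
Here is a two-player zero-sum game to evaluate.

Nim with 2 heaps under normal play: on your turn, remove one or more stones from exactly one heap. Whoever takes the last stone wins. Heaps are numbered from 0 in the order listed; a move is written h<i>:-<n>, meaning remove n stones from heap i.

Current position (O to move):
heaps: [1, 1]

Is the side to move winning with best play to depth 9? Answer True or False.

O winning at [(1,1)]: False

ply 1, O at (1,1) | h0:-1=-1→(0,1)*; h1:-1=-1→(1,0)
ply 2, X at (0,1) | h1:-1=+1→(0,0)*
ply 3: (0,0) is terminal -1 (O); from (1,1) depth 9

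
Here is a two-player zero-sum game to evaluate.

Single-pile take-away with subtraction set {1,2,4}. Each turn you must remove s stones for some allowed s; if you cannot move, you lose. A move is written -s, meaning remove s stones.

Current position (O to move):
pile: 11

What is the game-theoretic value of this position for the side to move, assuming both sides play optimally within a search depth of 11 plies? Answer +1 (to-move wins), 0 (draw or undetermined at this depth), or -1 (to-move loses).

value(11, O) = +1

ply 1, O at 11 | -1=-1→10; -2=+1→9*; -4=-1→7
ply 2, X at 9 | -1=-1→8*; -2=-1→7; -4=-1→5
ply 3, O at 8 | -1=-1→7; -2=+1→6*; -4=-1→4
ply 4, X at 6 | -1=-1→5*; -2=-1→4; -4=-1→2
ply 5, O at 5 | -1=-1→4; -2=+1→3*; -4=-1→1
ply 6, X at 3 | -1=-1→2*; -2=-1→1
ply 7, O at 2 | -1=-1→1; -2=+1→0*
ply 8: 0 is terminal -1 (X); from 11 depth 11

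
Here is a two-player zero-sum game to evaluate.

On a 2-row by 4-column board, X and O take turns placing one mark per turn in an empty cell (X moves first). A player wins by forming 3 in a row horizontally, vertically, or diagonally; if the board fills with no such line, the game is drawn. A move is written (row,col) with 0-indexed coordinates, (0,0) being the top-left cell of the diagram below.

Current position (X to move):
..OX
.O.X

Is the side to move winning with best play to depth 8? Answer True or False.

[..OX/.O.X] X move#1: (0,0):+0/X.OX/.O.X*, (0,1):+0/.XOX/.O.X, (1,0):+0/..OX/XO.X, (1,2):+0/..OX/.OXX
[X.OX/.O.X] O move#2: (0,1):+0/XOOX/.O.X*, (1,0):+0/X.OX/OO.X, (1,2):+0/X.OX/.OOX
[XOOX/.O.X] X move#3: (1,0):+0/XOOX/XO.X*, (1,2):+0/XOOX/.OXX
[XOOX/XO.X] O move#4: (1,2):+0/XOOX/XOOX*
[XOOX/XOOX] end (terminal +0, X#5); searched ..OX/.O.X to 8

X winning at [..OX/.O.X]: False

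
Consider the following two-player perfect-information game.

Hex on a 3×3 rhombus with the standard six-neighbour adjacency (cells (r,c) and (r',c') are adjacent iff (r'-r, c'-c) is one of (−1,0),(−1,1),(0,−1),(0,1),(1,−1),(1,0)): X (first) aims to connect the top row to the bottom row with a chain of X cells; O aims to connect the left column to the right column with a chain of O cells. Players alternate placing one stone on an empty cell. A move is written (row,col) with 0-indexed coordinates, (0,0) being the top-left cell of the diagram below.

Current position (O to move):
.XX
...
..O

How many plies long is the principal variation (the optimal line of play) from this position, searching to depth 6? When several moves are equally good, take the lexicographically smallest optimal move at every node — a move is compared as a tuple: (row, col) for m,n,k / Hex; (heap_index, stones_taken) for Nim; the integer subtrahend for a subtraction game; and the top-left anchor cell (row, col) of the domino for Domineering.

p1 O@[.XX/.../..O]: (0,0)[OXX/.../..O]-1 (1,0)[.XX/O../..O]-1 (1,1)[.XX/.O./..O]+1* (1,2)[.XX/..O/..O]-1 (2,0)[.XX/.../O.O]-1 (2,1)[.XX/.../.OO]-1
p2 X@[.XX/.O./..O]: (0,0)[XXX/.O./..O]-1* (1,0)[.XX/XO./..O]-1 (1,2)[.XX/.OX/..O]-1 (2,0)[.XX/.O./X.O]-1 (2,1)[.XX/.O./.XO]-1
p3 O@[XXX/.O./..O]: (1,0)[XXX/OO./..O]+1* (1,2)[XXX/.OO/..O]+1 (2,0)[XXX/.O./O.O]+1 (2,1)[XXX/.O./.OO]+1
p4 X@[XXX/OO./..O]: (1,2)[XXX/OOX/..O]-1* (2,0)[XXX/OO./X.O]-1 (2,1)[XXX/OO./.XO]-1
p5 O@[XXX/OOX/..O]: (2,0)[XXX/OOX/O.O]-1 (2,1)[XXX/OOX/.OO]+1*
p6 X@[XXX/OOX/.OO] terminal -1; root [.XX/.../..O] d6

PV length from [.XX/.../..O]: 5 plies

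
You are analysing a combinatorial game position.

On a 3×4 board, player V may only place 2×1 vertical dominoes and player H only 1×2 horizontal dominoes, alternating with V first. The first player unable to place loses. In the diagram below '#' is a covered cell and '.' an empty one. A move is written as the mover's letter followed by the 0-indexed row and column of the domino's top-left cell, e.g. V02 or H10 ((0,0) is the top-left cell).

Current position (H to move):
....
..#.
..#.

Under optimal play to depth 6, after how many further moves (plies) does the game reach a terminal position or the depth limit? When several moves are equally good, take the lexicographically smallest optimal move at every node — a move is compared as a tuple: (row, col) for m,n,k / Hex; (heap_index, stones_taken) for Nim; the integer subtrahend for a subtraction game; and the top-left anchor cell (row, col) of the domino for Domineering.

PV length from [..../..#./..#.]: 3 plies

p1 H@[..../..#./..#.]: H00[##../..#./..#.]-1 H01[.##./..#./..#.]-1 H02[..##/..#./..#.]-1 H10[..../###./..#.]+1* H20[..../..#./###.]-1
p2 V@[..../###./..#.]: V03[...#/####/..#.]-1* V13[..../####/..##]-1
p3 H@[...#/####/..#.]: H00[##.#/####/..#.]+1* H01[.###/####/..#.]+1 H20[...#/####/###.]+1
p4 V@[##.#/####/..#.] terminal -1; root [..../..#./..#.] d6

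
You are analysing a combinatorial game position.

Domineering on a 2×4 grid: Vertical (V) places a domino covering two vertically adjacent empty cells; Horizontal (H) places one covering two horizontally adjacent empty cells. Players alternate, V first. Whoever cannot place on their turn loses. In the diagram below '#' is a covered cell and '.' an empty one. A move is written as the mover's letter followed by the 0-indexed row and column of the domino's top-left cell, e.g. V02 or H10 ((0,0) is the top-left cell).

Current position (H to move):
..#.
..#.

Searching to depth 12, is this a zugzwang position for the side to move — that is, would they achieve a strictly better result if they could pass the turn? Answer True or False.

p1 H@[..#./..#.]: H00[###./..#.]+1* H10[..#./###.]+1
p2 V@[###./..#.]: V03[####/..##]-1*
p3 H@[####/..##]: H10[####/####]+1*
p4 V@[####/####] terminal -1; root [..#./..#.] d12
suppose H passes — search the same position with V to move:
pass> p1 V@[..#./..#.]: V00[#.#./#.#.]+1* V01[.##./.##.]+1 V03[..##/..##]-1
pass> p2 H@[#.#./#.#.] terminal -1; root [..#./..#.] d12
for H: play +1, pass -1

zugzwang(..#./..#., H) = False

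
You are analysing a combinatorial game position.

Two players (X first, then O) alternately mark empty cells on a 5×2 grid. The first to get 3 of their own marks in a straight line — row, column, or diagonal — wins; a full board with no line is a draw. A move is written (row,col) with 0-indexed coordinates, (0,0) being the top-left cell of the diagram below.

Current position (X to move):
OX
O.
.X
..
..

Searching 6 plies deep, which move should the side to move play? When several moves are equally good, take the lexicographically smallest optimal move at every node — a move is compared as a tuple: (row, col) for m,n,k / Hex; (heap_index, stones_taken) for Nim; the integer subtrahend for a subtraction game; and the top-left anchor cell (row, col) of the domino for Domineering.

p1 X@[OX/O./.X/../..]: (1,1)[OX/OX/.X/../..]+1* (2,0)[OX/O./XX/../..]+0 (3,0)[OX/O./.X/X./..]-1 (3,1)[OX/O./.X/.X/..]-1 (4,0)[OX/O./.X/../X.]-1 (4,1)[OX/O./.X/../.X]-1
p2 O@[OX/OX/.X/../..] terminal -1; root [OX/O./.X/../..] d6

X's best at [OX/O./.X/../..]: (1,1)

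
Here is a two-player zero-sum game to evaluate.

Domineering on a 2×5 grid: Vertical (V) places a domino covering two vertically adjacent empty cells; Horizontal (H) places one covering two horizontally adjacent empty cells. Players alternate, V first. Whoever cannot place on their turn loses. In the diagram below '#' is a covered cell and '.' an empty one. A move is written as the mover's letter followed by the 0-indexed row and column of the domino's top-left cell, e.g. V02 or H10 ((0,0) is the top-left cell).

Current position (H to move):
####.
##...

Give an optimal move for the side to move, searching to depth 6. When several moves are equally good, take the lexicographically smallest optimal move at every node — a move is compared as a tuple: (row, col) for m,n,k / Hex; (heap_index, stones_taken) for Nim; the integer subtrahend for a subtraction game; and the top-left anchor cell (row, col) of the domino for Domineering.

[####./##...] H move#1: H12:-1/####./####., H13:+1/####./##.##*
[####./##.##] end (terminal -1, V#2); searched ####./##... to 6

H's best at [####./##...]: H13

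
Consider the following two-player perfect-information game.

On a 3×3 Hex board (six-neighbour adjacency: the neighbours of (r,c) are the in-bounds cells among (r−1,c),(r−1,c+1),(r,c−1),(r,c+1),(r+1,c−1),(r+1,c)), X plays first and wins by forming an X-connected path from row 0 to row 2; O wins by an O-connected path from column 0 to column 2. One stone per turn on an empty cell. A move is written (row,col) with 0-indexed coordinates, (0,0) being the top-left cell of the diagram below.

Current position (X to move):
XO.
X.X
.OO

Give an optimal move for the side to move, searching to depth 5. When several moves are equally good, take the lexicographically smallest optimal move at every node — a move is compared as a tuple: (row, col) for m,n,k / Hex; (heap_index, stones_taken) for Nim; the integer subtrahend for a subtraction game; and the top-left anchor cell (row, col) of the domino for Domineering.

X's best at [XO./X.X/.OO]: (2,0)

p1 X@[XO./X.X/.OO]: (0,2)[XOX/X.X/.OO]-1 (1,1)[XO./XXX/.OO]-1 (2,0)[XO./X.X/XOO]+1*
p2 O@[XO./X.X/XOO] terminal -1; root [XO./X.X/.OO] d5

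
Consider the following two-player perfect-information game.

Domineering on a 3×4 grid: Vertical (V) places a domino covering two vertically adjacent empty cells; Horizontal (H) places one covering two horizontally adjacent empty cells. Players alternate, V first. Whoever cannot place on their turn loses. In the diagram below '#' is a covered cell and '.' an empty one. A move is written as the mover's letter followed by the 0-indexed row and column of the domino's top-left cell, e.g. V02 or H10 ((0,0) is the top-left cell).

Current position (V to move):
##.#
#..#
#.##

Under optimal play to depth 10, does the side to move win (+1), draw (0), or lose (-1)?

ply 1, V at ##.#/#..#/#.## | V02=+1→####/#.##/#.##*; V11=+1→##.#/##.#/####
ply 2: ####/#.##/#.## is terminal -1 (H); from ##.#/#..#/#.## depth 10

value(##.#/#..#/#.##, V) = +1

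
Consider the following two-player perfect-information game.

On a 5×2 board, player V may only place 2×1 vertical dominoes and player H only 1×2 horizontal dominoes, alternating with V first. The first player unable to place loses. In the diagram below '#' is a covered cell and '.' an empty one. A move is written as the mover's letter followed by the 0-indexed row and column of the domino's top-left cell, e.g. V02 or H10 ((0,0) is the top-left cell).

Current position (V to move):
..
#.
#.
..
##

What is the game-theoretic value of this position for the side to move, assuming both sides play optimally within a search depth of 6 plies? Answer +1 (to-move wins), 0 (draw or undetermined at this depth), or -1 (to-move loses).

value(../#./#./../##, V) = -1

p1 V@[../#./#./../##]: V01[.#/##/#./../##]-1* V11[../##/##/../##]-1 V21[../#./##/.#/##]-1
p2 H@[.#/##/#./../##]: H30[.#/##/#./##/##]+1*
p3 V@[.#/##/#./##/##] terminal -1; root [../#./#./../##] d6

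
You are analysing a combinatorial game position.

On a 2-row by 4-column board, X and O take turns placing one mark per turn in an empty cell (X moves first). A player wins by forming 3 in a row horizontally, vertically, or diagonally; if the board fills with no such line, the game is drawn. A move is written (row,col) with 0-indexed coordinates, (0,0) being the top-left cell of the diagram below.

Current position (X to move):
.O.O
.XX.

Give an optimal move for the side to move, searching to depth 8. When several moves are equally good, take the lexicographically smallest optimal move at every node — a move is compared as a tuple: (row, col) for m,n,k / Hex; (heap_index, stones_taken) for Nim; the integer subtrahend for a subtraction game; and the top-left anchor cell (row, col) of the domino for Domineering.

X's best at [.O.O/.XX.]: (0,2)

[.O.O/.XX.] X move#1: (0,0):-1/XO.O/.XX., (0,2):+1/.OXO/.XX.*, (1,0):+1/.O.O/XXX., (1,3):+1/.O.O/.XXX
[.OXO/.XX.] O move#2: (0,0):-1/OOXO/.XX.*, (1,0):-1/.OXO/OXX., (1,3):-1/.OXO/.XXO
[OOXO/.XX.] X move#3: (1,0):+1/OOXO/XXX.*, (1,3):+1/OOXO/.XXX
[OOXO/XXX.] end (terminal -1, O#4); searched .O.O/.XX. to 8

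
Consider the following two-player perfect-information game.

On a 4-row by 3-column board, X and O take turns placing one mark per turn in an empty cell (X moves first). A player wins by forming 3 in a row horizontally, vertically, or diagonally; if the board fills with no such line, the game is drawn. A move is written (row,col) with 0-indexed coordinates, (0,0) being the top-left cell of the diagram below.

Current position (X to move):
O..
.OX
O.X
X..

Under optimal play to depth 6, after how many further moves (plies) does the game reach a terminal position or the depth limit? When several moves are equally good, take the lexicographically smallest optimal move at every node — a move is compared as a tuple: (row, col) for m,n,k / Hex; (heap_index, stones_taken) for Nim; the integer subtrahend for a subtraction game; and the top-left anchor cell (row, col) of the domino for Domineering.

ply 1, X at O../.OX/O.X/X.. | (0,1)=-1→OX./.OX/O.X/X..; (0,2)=+1→O.X/.OX/O.X/X..*; (1,0)=-1→O../XOX/O.X/X..; (2,1)=+1→O../.OX/OXX/X..; (3,1)=-1→O../.OX/O.X/XX.; (3,2)=+1→O../.OX/O.X/X.X
ply 2: O.X/.OX/O.X/X.. is terminal -1 (O); from O../.OX/O.X/X.. depth 6

PV length from [O../.OX/O.X/X..]: 1 ply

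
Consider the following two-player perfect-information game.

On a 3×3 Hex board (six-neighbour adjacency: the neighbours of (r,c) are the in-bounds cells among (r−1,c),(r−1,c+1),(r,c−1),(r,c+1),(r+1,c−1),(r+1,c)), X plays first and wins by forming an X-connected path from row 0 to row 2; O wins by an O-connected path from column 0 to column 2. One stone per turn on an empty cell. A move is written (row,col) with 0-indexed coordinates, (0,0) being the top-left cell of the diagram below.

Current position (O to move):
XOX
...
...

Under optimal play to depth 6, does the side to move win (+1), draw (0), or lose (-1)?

ply 1, O at XOX/.../... | (1,0)=-1→XOX/O../...*; (1,1)=-1→XOX/.O./...; (1,2)=-1→XOX/..O/...; (2,0)=-1→XOX/.../O..; (2,1)=-1→XOX/.../.O.; (2,2)=-1→XOX/.../..O
ply 2, X at XOX/O../... | (1,1)=+1→XOX/OX./...*; (1,2)=+1→XOX/O.X/...; (2,0)=+1→XOX/O../X..; (2,1)=+1→XOX/O../.X.; (2,2)=+1→XOX/O../..X
ply 3, O at XOX/OX./... | (1,2)=-1→XOX/OXO/...*; (2,0)=-1→XOX/OX./O..; (2,1)=-1→XOX/OX./.O.; (2,2)=-1→XOX/OX./..O
ply 4, X at XOX/OXO/... | (2,0)=+1→XOX/OXO/X..*; (2,1)=+1→XOX/OXO/.X.; (2,2)=+1→XOX/OXO/..X
ply 5: XOX/OXO/X.. is terminal -1 (O); from XOX/.../... depth 6

value(XOX/.../..., O) = -1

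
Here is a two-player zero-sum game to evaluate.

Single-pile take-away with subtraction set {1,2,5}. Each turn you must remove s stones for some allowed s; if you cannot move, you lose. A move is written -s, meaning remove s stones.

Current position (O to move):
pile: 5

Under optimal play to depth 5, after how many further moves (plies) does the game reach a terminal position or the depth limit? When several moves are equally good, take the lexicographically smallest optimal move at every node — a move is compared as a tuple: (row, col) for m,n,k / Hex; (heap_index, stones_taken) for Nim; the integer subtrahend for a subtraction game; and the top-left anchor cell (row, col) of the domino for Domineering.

ply 1, O at 5 | -1=-1→4; -2=+1→3*; -5=+1→0
ply 2, X at 3 | -1=-1→2*; -2=-1→1
ply 3, O at 2 | -1=-1→1; -2=+1→0*
ply 4: 0 is terminal -1 (X); from 5 depth 5

PV length from [5]: 3 plies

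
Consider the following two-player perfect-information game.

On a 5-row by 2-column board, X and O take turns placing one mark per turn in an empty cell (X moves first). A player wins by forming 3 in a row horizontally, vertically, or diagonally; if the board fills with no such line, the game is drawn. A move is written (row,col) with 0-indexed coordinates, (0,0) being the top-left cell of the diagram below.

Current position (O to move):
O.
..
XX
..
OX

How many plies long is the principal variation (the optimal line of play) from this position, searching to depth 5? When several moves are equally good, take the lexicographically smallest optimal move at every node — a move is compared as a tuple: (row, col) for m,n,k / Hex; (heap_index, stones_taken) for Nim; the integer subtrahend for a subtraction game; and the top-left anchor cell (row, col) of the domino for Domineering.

p1 O@[O./../XX/../OX]: (0,1)[OO/../XX/../OX]-1 (1,0)[O./O./XX/../OX]-1 (1,1)[O./.O/XX/../OX]-1 (3,0)[O./../XX/O./OX]-1 (3,1)[O./../XX/.O/OX]+0*
p2 X@[O./../XX/.O/OX]: (0,1)[OX/../XX/.O/OX]+0* (1,0)[O./X./XX/.O/OX]+0 (1,1)[O./.X/XX/.O/OX]+0 (3,0)[O./../XX/XO/OX]+0
p3 O@[OX/../XX/.O/OX]: (1,0)[OX/O./XX/.O/OX]-1 (1,1)[OX/.O/XX/.O/OX]+0* (3,0)[OX/../XX/OO/OX]-1
p4 X@[OX/.O/XX/.O/OX]: (1,0)[OX/XO/XX/.O/OX]+0* (3,0)[OX/.O/XX/XO/OX]+0
p5 O@[OX/XO/XX/.O/OX]: (3,0)[OX/XO/XX/OO/OX]+0*
p6 X@[OX/XO/XX/OO/OX] terminal +0; root [O./../XX/../OX] d5

PV length from [O./../XX/../OX]: 5 plies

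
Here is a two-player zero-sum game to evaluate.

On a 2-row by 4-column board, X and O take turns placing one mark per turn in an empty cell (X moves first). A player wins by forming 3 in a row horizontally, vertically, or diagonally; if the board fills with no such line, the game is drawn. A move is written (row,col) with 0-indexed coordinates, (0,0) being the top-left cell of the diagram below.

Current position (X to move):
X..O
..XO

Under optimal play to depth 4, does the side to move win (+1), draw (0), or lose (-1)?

value(X..O/..XO, X) = 0

[X..O/..XO] X move#1: (0,1):+0/XX.O/..XO*, (0,2):+0/X.XO/..XO, (1,0):+0/X..O/X.XO, (1,1):+0/X..O/.XXO
[XX.O/..XO] O move#2: (0,2):+0/XXOO/..XO*, (1,0):-1/XX.O/O.XO, (1,1):-1/XX.O/.OXO
[XXOO/..XO] X move#3: (1,0):+0/XXOO/X.XO*, (1,1):+0/XXOO/.XXO
[XXOO/X.XO] O move#4: (1,1):+0/XXOO/XOXO*
[XXOO/XOXO] end (terminal +0, X#5); searched X..O/..XO to 4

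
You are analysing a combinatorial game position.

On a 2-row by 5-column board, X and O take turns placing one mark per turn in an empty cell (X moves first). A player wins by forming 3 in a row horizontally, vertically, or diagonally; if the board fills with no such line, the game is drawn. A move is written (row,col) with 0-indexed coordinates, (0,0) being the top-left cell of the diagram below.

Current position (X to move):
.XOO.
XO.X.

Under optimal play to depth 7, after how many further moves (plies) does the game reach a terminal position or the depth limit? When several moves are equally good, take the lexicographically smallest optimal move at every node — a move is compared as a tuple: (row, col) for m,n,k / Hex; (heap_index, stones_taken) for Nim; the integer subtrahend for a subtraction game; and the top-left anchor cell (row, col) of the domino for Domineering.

[.XOO./XO.X.] X move#1: (0,0):-1/XXOO./XO.X., (0,4):+0/.XOOX/XO.X.*, (1,2):-1/.XOO./XOXX., (1,4):-1/.XOO./XO.XX
[.XOOX/XO.X.] O move#2: (0,0):+0/OXOOX/XO.X.*, (1,2):+0/.XOOX/XOOX., (1,4):+0/.XOOX/XO.XO
[OXOOX/XO.X.] X move#3: (1,2):+0/OXOOX/XOXX.*, (1,4):+0/OXOOX/XO.XX
[OXOOX/XOXX.] O move#4: (1,4):+0/OXOOX/XOXXO*
[OXOOX/XOXXO] end (terminal +0, X#5); searched .XOO./XO.X. to 7

PV length from [.XOO./XO.X.]: 4 plies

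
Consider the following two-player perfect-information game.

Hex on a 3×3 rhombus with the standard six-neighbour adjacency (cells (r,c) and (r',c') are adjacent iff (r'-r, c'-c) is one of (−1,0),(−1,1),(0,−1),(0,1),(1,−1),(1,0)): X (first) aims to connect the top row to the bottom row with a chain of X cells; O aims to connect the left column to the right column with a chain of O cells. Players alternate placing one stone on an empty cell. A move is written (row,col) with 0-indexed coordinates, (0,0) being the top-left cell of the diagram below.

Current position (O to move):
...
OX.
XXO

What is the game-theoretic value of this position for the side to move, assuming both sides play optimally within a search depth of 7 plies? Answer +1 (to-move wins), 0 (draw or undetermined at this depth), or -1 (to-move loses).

[.../OX./XXO] O move#1: (0,0):-1/O../OX./XXO*, (0,1):-1/.O./OX./XXO, (0,2):-1/..O/OX./XXO, (1,2):-1/.../OXO/XXO
[O../OX./XXO] X move#2: (0,1):+1/OX./OX./XXO*, (0,2):+1/O.X/OX./XXO, (1,2):+1/O../OXX/XXO
[OX./OX./XXO] end (terminal -1, O#3); searched .../OX./XXO to 7

value(.../OX./XXO, O) = -1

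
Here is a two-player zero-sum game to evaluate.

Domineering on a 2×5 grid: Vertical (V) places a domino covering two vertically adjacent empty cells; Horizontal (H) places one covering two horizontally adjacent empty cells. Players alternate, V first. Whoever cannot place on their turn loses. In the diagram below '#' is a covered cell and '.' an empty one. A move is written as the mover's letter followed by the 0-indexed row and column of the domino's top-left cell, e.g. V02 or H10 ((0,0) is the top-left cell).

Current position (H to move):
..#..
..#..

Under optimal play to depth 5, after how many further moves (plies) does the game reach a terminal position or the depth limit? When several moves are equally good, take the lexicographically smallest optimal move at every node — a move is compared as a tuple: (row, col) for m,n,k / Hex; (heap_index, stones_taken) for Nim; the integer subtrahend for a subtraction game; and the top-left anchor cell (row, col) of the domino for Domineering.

PV length from [..#../..#..]: 4 plies

ply 1, H at ..#../..#.. | H00=-1→###../..#..*; H03=-1→..###/..#..; H10=-1→..#../###..; H13=-1→..#../..###
ply 2, V at ###../..#.. | V03=+1→####./..##.*; V04=+1→###.#/..#.#
ply 3, H at ####./..##. | H10=-1→####./####.*
ply 4, V at ####./####. | V04=+1→#####/#####*
ply 5: #####/##### is terminal -1 (H); from ..#../..#.. depth 5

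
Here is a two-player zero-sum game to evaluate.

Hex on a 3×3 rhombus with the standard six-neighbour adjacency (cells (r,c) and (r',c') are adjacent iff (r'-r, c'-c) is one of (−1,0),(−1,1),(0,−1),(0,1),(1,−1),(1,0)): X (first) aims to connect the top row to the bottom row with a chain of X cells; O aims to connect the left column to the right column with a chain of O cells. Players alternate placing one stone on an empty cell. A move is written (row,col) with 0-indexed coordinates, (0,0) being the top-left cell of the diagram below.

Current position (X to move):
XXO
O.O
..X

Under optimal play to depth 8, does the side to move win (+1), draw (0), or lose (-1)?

ply 1, X at XXO/O.O/..X | (1,1)=+1→XXO/OXO/..X*; (2,0)=-1→XXO/O.O/X.X; (2,1)=-1→XXO/O.O/.XX
ply 2, O at XXO/OXO/..X | (2,0)=-1→XXO/OXO/O.X*; (2,1)=-1→XXO/OXO/.OX
ply 3, X at XXO/OXO/O.X | (2,1)=+1→XXO/OXO/OXX*
ply 4: XXO/OXO/OXX is terminal -1 (O); from XXO/O.O/..X depth 8

value(XXO/O.O/..X, X) = +1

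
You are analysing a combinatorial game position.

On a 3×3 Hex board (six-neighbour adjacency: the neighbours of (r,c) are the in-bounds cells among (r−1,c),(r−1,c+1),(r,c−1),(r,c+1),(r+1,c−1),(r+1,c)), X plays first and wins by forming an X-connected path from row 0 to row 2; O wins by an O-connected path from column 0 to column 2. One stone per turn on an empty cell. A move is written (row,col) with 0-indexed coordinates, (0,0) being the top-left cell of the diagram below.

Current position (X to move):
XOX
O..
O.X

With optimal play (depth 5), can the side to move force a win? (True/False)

[XOX/O../O.X] X move#1: (1,1):+1/XOX/OX./O.X*, (1,2):+1/XOX/O.X/O.X, (2,1):+1/XOX/O../OXX
[XOX/OX./O.X] O move#2: (1,2):-1/XOX/OXO/O.X*, (2,1):-1/XOX/OX./OOX
[XOX/OXO/O.X] X move#3: (2,1):+1/XOX/OXO/OXX*
[XOX/OXO/OXX] end (terminal -1, O#4); searched XOX/O../O.X to 5

X winning at [XOX/O../O.X]: True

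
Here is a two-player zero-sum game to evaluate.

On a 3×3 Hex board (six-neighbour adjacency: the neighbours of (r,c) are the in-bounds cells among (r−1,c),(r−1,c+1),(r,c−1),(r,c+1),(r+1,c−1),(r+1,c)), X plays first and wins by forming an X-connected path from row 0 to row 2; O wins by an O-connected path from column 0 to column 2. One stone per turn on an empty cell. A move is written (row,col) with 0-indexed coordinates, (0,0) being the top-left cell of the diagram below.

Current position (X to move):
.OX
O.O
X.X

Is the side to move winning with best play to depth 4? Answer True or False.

ply 1, X at .OX/O.O/X.X | (0,0)=-1→XOX/O.O/X.X; (1,1)=+1→.OX/OXO/X.X*; (2,1)=-1→.OX/O.O/XXX
ply 2: .OX/OXO/X.X is terminal -1 (O); from .OX/O.O/X.X depth 4

X winning at [.OX/O.O/X.X]: True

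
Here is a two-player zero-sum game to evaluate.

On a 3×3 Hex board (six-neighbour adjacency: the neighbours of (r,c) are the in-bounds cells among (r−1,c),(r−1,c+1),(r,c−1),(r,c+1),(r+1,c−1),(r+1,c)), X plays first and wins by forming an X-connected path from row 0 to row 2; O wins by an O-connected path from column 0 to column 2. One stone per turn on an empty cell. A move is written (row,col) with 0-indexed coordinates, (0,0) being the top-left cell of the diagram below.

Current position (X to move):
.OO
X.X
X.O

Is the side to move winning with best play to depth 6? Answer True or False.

X winning at [.OO/X.X/X.O]: True

[.OO/X.X/X.O] X move#1: (0,0):+1/XOO/X.X/X.O*, (1,1):-1/.OO/XXX/X.O, (2,1):-1/.OO/X.X/XXO
[XOO/X.X/X.O] end (terminal -1, O#2); searched .OO/X.X/X.O to 6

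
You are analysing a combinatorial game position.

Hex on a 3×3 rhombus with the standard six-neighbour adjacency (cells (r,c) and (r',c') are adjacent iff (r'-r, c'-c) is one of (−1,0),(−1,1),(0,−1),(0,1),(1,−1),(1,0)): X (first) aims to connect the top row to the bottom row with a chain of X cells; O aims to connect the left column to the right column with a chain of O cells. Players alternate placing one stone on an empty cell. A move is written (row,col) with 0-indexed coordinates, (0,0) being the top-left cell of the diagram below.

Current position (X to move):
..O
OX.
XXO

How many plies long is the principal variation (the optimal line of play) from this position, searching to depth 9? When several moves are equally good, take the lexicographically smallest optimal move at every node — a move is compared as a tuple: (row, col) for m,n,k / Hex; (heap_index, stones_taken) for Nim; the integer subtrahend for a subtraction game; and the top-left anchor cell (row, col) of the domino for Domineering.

PV length from [..O/OX./XXO]: 1 ply

p1 X@[..O/OX./XXO]: (0,0)[X.O/OX./XXO]-1 (0,1)[.XO/OX./XXO]+1* (1,2)[..O/OXX/XXO]-1
p2 O@[.XO/OX./XXO] terminal -1; root [..O/OX./XXO] d9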